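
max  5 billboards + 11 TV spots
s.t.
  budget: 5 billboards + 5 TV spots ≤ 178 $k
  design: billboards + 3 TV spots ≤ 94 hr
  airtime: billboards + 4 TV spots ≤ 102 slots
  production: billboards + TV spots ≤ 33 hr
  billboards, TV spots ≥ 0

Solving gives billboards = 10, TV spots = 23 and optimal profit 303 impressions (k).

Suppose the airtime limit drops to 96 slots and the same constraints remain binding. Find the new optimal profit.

291

Check each constraint at x*: budget 165/178 (slack 13); design 79/94 (slack 15); airtime 102/102 (tight); production 33/33 (tight).
Since budget, design are not tight, their duals are 0.
Dual feasibility on the basic columns requires 1·y_airtime + 1·y_production = 5, 4·y_airtime + 1·y_production = 11.
→ y_airtime = 2 and y_production = 3.
Δz = y_airtime·Δb = 2 × (-6) = -12, so new z* = 303 − 12 = 291.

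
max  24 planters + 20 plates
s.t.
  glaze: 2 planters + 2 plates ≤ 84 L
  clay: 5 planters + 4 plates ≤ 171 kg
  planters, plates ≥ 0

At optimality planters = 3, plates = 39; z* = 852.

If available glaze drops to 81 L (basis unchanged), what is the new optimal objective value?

846

Check each constraint at x*: glaze 84/84 (tight); clay 171/171 (tight).
Dual feasibility on the basic columns requires 2·y_glaze + 5·y_clay = 24, 2·y_glaze + 4·y_clay = 20.
→ y_glaze = 2 and y_clay = 4.
Δz = y_glaze·Δb = 2 × (-3) = -6, so new z* = 852 − 6 = 846.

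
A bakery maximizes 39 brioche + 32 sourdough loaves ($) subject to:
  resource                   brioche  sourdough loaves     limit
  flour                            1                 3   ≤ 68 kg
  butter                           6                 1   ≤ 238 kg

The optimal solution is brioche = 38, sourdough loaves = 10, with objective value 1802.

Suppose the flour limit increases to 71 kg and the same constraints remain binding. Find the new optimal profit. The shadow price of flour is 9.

1829

Δb = 3, so new z* = 1802 + (9)·(3) = 1802 + 27 = 1829.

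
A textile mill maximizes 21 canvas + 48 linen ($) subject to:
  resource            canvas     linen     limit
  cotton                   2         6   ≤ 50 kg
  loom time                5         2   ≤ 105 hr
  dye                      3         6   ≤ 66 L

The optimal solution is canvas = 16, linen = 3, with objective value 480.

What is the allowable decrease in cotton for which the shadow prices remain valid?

4.75

Binding constraints: cotton, dye. The basis is B = [[2,6],[3,6]] with det -6.
Per unit decrease in cotton, x* moves by d = (1, -0.5).
The basis stays optimal until loom time becomes binding; allowable decrease = 4.75 kg.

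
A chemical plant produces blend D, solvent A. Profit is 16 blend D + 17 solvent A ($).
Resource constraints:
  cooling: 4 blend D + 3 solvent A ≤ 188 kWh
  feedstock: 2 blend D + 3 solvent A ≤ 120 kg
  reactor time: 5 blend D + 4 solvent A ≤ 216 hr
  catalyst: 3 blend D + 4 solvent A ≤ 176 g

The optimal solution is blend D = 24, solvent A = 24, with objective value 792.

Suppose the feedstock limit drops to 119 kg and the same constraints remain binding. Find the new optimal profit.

Check each constraint at x*: cooling 168/188 (slack 20); feedstock 120/120 (tight); reactor time 216/216 (tight); catalyst 168/176 (slack 8).
By complementary slackness, y = 0 for the non-binding constraints.
From A_Bᵀ y = c: 2·y_feedstock + 5·y_reactor time = 16; 3·y_feedstock + 4·y_reactor time = 17.
This yields shadow prices y_feedstock = 3, y_reactor time = 2.
Δz = y_feedstock·Δb = 3 × (-1) = -3, so new z* = 792 − 3 = 789.

789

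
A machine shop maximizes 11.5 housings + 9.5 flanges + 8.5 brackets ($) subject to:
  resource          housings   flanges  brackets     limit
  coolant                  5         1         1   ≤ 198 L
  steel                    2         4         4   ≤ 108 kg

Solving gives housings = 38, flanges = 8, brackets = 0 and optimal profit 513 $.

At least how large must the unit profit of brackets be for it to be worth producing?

9.5

Both coolant and steel are binding at x*.
Dual feasibility on the basic columns requires 5·y_coolant + 2·y_steel = 11.5, 1·y_coolant + 4·y_steel = 9.5.
→ y_coolant = 1.5 and y_steel = 2.
brackets enters the basis when its profit ≥ yᵀa₃ = 1.5·1 + 2·4 = 9.5.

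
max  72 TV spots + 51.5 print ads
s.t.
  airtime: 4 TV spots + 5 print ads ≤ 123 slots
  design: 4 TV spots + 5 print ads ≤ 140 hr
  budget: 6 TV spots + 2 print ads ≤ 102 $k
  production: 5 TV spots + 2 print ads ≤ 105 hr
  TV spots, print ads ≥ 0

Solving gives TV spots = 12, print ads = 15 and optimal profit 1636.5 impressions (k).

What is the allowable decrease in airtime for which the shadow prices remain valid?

Binding constraints: airtime, budget. The basis is B = [[4,5],[6,2]] with det -22.
Per unit decrease in airtime, x* moves by d = (0.0909, -0.2727).
The basis stays optimal until print ads reaches 0; allowable decrease = 55 slots.

55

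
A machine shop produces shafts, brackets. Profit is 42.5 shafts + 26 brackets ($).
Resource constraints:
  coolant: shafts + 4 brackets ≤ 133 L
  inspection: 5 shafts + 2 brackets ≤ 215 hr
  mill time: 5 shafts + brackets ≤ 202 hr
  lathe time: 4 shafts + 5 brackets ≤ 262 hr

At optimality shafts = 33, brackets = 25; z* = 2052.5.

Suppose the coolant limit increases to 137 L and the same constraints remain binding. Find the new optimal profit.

At the optimum: coolant uses 133 of 133 (binding); inspection uses 215 of 215 (binding); mill time uses 190 of 202 (slack = 12); lathe time uses 257 of 262 (slack = 5).
Since mill time, lathe time are not tight, their duals are 0.
The binding rows give the dual system: 1·y_coolant + 5·y_inspection = 42.5 and 4·y_coolant + 2·y_inspection = 26.
→ y_coolant = 2.5 and y_inspection = 8.
Δz = y_coolant·Δb = 2.5 × (4) = 10, so new z* = 2052.5 + 10 = 2062.5.

2062.5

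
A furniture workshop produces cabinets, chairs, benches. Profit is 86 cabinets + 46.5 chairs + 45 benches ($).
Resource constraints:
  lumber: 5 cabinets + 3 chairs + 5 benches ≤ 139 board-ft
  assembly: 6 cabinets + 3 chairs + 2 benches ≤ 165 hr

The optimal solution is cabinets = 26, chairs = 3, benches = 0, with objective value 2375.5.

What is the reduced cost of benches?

Both lumber and assembly are binding at x*.
From A_Bᵀ y = c: 5·y_lumber + 6·y_assembly = 86; 3·y_lumber + 3·y_assembly = 46.5.
Solving: y_lumber = 7, y_assembly = 8.5.
Reduced cost of benches: c₃ − yᵀa₃ = 45 − (7·5 + 8.5·2) = 45 − 52 = -7.

-7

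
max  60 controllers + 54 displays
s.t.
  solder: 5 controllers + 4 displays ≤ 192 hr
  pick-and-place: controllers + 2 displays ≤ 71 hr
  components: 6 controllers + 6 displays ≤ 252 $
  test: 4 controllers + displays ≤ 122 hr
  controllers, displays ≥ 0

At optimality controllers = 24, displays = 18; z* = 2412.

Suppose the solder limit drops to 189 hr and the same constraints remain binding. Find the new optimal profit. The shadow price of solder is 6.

2394

Δb = -3, so new z* = 2412 + (6)·(-3) = 2412 − 18 = 2394.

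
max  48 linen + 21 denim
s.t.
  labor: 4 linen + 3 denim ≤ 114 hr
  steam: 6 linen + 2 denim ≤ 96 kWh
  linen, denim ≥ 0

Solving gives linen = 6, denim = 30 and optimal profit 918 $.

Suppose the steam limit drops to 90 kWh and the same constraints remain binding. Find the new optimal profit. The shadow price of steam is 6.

882

Δb = -6, so new z* = 918 + (6)·(-6) = 918 − 36 = 882.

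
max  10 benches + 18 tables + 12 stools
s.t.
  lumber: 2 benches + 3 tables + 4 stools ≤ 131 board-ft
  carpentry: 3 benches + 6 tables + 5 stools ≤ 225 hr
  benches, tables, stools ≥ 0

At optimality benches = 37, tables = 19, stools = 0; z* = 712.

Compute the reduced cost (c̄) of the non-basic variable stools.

-6

Both lumber and carpentry are binding at x*.
From A_Bᵀ y = c: 2·y_lumber + 3·y_carpentry = 10; 3·y_lumber + 6·y_carpentry = 18.
→ y_lumber = 2 and y_carpentry = 2.
Reduced cost of stools: c₃ − yᵀa₃ = 12 − (2·4 + 2·5) = 12 − 18 = -6.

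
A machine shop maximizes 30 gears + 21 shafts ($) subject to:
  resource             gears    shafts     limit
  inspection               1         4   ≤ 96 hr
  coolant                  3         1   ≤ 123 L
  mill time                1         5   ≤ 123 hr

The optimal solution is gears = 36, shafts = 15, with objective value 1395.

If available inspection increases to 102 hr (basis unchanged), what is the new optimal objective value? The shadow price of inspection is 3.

Δb = 6, so new z* = 1395 + (3)·(6) = 1395 + 18 = 1413.

1413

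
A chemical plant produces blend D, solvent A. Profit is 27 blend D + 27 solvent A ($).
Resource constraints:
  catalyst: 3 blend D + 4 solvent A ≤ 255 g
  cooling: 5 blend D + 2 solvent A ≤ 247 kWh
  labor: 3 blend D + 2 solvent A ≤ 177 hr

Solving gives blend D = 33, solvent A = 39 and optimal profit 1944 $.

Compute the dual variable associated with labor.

4.5

Binding: catalyst and labor. Non-binding: cooling (4 unused).
Since cooling is not tight, its dual is 0.
The binding rows give the dual system: 3·y_catalyst + 3·y_labor = 27 and 4·y_catalyst + 2·y_labor = 27.
Solving: y_catalyst = 4.5, y_labor = 4.5.
Shadow price of labor = 4.5.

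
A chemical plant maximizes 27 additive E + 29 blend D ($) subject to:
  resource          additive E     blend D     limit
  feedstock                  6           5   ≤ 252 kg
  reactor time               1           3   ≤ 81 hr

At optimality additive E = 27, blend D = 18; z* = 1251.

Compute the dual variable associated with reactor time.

3

Check each constraint at x*: feedstock 252/252 (tight); reactor time 81/81 (tight).
The binding rows give the dual system: 6·y_feedstock + 1·y_reactor time = 27 and 5·y_feedstock + 3·y_reactor time = 29.
Solving: y_feedstock = 4, y_reactor time = 3.
Shadow price of reactor time = 3.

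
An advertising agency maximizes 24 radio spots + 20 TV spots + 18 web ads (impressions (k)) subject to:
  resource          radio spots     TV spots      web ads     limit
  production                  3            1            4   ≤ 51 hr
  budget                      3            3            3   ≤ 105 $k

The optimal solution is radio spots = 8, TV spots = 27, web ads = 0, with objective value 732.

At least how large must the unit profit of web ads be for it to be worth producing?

26

Both production and budget are binding at x*.
From A_Bᵀ y = c: 3·y_production + 3·y_budget = 24; 1·y_production + 3·y_budget = 20.
→ y_production = 2 and y_budget = 6.
web ads enters the basis when its profit ≥ yᵀa₃ = 2·4 + 6·3 = 26.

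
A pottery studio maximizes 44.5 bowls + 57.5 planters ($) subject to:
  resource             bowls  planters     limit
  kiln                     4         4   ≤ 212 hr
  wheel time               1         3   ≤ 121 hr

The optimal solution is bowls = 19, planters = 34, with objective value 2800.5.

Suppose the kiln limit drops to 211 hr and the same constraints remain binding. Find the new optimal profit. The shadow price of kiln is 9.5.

2791

Δb = -1, so new z* = 2800.5 + (9.5)·(-1) = 2800.5 − 9.5 = 2791.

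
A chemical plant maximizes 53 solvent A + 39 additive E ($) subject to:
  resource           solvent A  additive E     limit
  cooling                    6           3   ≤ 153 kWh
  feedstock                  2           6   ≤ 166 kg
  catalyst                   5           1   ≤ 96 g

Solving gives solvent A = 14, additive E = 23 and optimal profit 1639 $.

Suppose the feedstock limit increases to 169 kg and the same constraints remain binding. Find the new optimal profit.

1646.5

Binding: cooling and feedstock. Non-binding: catalyst (3 unused).
Since catalyst is not tight, its dual is 0.
The binding rows give the dual system: 6·y_cooling + 2·y_feedstock = 53 and 3·y_cooling + 6·y_feedstock = 39.
This yields shadow prices y_cooling = 8, y_feedstock = 2.5.
Δz = y_feedstock·Δb = 2.5 × (3) = 7.5, so new z* = 1639 + 7.5 = 1646.5.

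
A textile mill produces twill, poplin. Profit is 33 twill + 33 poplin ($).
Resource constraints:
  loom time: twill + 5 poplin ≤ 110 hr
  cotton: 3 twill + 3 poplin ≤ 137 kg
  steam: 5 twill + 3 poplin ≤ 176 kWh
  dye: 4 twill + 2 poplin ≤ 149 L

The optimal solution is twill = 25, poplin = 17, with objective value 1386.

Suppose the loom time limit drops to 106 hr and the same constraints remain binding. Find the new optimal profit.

Check each constraint at x*: loom time 110/110 (tight); cotton 126/137 (slack 11); steam 176/176 (tight); dye 134/149 (slack 15).
By complementary slackness, y = 0 for the non-binding constraints.
The binding rows give the dual system: 1·y_loom time + 5·y_steam = 33 and 5·y_loom time + 3·y_steam = 33.
Solving: y_loom time = 3, y_steam = 6.
Δz = y_loom time·Δb = 3 × (-4) = -12, so new z* = 1386 − 12 = 1374.

1374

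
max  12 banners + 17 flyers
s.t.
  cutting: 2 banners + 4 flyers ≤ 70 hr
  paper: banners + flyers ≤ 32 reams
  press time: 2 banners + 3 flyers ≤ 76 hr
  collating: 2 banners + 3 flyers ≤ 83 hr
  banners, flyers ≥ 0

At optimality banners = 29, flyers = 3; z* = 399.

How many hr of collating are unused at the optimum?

16

collating used = 2·29 + 3·3 = 67; slack = 83 − 67 = 16.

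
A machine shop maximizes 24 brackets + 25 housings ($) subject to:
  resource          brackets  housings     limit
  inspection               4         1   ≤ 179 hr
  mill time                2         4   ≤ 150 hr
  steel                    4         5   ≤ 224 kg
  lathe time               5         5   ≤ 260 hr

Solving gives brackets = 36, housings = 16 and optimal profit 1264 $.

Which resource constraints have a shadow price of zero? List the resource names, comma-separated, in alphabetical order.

inspection, mill time

inspection: 160/179 (slack 19)
mill time: 136/150 (slack 14)
steel: 224/224 (binding)
lathe time: 260/260 (binding)
By complementary slackness, a constraint with positive slack has shadow price 0 → inspection, mill time.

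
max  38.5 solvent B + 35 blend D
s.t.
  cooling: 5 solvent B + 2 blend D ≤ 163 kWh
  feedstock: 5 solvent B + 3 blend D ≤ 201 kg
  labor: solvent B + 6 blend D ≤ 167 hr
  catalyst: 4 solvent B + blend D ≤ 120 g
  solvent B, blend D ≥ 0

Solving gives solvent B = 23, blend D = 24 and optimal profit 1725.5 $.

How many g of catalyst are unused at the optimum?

catalyst used = 4·23 + 1·24 = 116; slack = 120 − 116 = 4.

4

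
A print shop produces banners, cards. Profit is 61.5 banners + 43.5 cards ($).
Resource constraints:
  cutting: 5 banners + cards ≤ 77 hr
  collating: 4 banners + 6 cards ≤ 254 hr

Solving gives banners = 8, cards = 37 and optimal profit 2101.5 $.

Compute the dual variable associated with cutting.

7.5

Both cutting and collating are binding at x*.
Dual feasibility on the basic columns requires 5·y_cutting + 4·y_collating = 61.5, 1·y_cutting + 6·y_collating = 43.5.
→ y_cutting = 7.5 and y_collating = 6.
Shadow price of cutting = 7.5.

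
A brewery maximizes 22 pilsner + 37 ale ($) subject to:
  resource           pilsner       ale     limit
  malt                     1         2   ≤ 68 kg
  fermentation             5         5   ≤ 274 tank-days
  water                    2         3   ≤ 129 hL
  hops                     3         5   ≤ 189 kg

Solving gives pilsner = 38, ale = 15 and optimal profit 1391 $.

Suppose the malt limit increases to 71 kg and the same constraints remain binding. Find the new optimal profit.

1394

Check each constraint at x*: malt 68/68 (tight); fermentation 265/274 (slack 9); water 121/129 (slack 8); hops 189/189 (tight).
Since fermentation, water are not tight, their duals are 0.
Dual feasibility on the basic columns requires 1·y_malt + 3·y_hops = 22, 2·y_malt + 5·y_hops = 37.
Solving: y_malt = 1, y_hops = 7.
Δz = y_malt·Δb = 1 × (3) = 3, so new z* = 1391 + 3 = 1394.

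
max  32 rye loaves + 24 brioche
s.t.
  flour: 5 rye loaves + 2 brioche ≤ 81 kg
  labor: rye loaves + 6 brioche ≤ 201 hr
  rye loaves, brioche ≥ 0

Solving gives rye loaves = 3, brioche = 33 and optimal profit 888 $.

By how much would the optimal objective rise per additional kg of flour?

6

At the optimum: flour uses 81 of 81 (binding); labor uses 201 of 201 (binding).
From A_Bᵀ y = c: 5·y_flour + 1·y_labor = 32; 2·y_flour + 6·y_labor = 24.
This yields shadow prices y_flour = 6, y_labor = 2.
Shadow price of flour = 6.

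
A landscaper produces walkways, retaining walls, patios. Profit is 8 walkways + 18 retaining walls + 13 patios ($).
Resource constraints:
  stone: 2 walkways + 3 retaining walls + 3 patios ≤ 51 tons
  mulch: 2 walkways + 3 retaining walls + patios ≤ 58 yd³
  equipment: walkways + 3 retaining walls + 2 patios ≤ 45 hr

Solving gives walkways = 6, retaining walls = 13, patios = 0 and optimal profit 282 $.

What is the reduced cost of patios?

-1

Check each constraint at x*: stone 51/51 (tight); mulch 51/58 (slack 7); equipment 45/45 (tight).
Since mulch is not tight, its dual is 0.
Dual feasibility on the basic columns requires 2·y_stone + 1·y_equipment = 8, 3·y_stone + 3·y_equipment = 18.
Solving: y_stone = 2, y_equipment = 4.
Reduced cost of patios: c₃ − yᵀa₃ = 13 − (2·3 + 4·2) = 13 − 14 = -1.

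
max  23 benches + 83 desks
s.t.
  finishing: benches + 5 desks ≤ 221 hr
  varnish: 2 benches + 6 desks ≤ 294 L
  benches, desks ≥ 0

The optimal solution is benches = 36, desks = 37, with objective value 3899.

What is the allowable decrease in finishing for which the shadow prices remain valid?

Binding constraints: finishing, varnish. The basis is B = [[1,5],[2,6]] with det -4.
Per unit decrease in finishing, x* moves by d = (1.5, -0.5).
The basis stays optimal until desks reaches 0; allowable decrease = 74 hr.

74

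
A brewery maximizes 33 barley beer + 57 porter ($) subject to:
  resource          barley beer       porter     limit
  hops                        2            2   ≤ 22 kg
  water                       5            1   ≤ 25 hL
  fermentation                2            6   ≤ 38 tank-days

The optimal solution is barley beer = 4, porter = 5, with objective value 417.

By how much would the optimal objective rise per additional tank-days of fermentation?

9

Binding: water and fermentation. Non-binding: hops (4 unused).
By complementary slackness, y = 0 for the non-binding constraint.
The binding rows give the dual system: 5·y_water + 2·y_fermentation = 33 and 1·y_water + 6·y_fermentation = 57.
This yields shadow prices y_water = 3, y_fermentation = 9.
Shadow price of fermentation = 9.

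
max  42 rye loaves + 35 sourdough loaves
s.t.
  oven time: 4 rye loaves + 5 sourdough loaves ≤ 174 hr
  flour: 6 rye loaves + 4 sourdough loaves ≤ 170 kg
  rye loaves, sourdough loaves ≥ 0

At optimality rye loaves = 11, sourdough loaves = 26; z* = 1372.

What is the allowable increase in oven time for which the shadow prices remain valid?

Binding constraints: oven time, flour. The basis is B = [[4,5],[6,4]] with det -14.
Per unit increase in oven time, x* moves by d = (-0.2857, 0.4286).
The basis stays optimal until rye loaves reaches 0; allowable increase = 38.5 hr.

38.5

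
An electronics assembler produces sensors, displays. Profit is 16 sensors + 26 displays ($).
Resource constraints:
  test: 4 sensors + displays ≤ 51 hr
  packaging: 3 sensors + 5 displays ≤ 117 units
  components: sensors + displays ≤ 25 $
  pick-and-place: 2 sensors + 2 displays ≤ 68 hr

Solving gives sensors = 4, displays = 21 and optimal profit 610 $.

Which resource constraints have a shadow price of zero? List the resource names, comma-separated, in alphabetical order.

pick-and-place, test

test: 37/51 (slack 14)
packaging: 117/117 (binding)
components: 25/25 (binding)
pick-and-place: 50/68 (slack 18)
By complementary slackness, a constraint with positive slack has shadow price 0 → pick-and-place, test.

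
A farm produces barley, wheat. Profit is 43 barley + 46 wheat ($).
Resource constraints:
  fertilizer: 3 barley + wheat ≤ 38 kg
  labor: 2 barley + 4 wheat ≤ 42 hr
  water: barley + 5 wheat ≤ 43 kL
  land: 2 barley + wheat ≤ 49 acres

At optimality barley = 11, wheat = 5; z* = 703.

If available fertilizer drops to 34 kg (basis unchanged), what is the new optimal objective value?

At the optimum: fertilizer uses 38 of 38 (binding); labor uses 42 of 42 (binding); water uses 36 of 43 (slack = 7); land uses 27 of 49 (slack = 22).
Slack constraints have shadow price 0 (complementary slackness).
From A_Bᵀ y = c: 3·y_fertilizer + 2·y_labor = 43; 1·y_fertilizer + 4·y_labor = 46.
Solving: y_fertilizer = 8, y_labor = 9.5.
Δz = y_fertilizer·Δb = 8 × (-4) = -32, so new z* = 703 − 32 = 671.

671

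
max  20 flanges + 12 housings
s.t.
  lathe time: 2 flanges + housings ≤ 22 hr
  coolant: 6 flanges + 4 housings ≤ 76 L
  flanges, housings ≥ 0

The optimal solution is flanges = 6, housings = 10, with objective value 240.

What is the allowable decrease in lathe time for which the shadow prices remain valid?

3

Binding constraints: lathe time, coolant. The basis is B = [[2,1],[6,4]] with det 2.
Per unit decrease in lathe time, x* moves by d = (-2, 3).
The basis stays optimal until flanges reaches 0; allowable decrease = 3 hr.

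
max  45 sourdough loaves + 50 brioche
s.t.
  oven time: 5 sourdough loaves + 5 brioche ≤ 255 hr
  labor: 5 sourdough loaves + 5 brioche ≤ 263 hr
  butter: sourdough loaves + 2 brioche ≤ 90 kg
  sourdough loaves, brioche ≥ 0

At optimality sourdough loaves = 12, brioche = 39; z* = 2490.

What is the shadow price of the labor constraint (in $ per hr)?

0

Binding: oven time and butter. Non-binding: labor (8 unused).
By complementary slackness, y = 0 for the non-binding constraint.
From A_Bᵀ y = c: 5·y_oven time + 1·y_butter = 45; 5·y_oven time + 2·y_butter = 50.
→ y_oven time = 8 and y_butter = 5.
Shadow price of labor = 0.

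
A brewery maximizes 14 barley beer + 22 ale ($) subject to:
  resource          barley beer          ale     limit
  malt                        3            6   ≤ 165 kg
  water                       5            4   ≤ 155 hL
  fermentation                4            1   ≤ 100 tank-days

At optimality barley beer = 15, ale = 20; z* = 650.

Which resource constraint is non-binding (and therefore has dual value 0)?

malt: 165/165 (binding)
water: 155/155 (binding)
fermentation: 80/100 (slack 20)
By complementary slackness, a constraint with positive slack has shadow price 0 → fermentation.

fermentation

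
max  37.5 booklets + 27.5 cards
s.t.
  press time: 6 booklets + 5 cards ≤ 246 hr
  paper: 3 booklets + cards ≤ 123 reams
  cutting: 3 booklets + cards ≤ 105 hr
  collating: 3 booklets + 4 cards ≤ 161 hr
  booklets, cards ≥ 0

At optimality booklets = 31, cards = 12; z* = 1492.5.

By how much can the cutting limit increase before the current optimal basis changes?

Binding constraints: press time, cutting. The basis is B = [[6,5],[3,1]] with det -9.
Per unit increase in cutting, x* moves by d = (0.5556, -0.6667).
The basis stays optimal until cards reaches 0; allowable increase = 18 hr.

18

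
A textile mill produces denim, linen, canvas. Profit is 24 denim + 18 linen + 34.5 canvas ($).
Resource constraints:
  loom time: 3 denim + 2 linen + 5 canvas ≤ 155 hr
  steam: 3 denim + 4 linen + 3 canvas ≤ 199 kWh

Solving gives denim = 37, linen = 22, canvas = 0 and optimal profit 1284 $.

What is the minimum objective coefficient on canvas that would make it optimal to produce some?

At the optimum: loom time uses 155 of 155 (binding); steam uses 199 of 199 (binding).
The binding rows give the dual system: 3·y_loom time + 3·y_steam = 24 and 2·y_loom time + 4·y_steam = 18.
→ y_loom time = 7 and y_steam = 1.
canvas enters the basis when its profit ≥ yᵀa₃ = 7·5 + 1·3 = 38.

38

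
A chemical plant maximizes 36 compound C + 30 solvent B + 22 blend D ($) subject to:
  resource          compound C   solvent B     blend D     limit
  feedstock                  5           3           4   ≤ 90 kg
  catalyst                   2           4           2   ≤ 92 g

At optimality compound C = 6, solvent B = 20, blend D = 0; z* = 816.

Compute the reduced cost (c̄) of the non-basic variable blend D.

-8

Both feedstock and catalyst are binding at x*.
The binding rows give the dual system: 5·y_feedstock + 2·y_catalyst = 36 and 3·y_feedstock + 4·y_catalyst = 30.
→ y_feedstock = 6 and y_catalyst = 3.
Reduced cost of blend D: c₃ − yᵀa₃ = 22 − (6·4 + 3·2) = 22 − 30 = -8.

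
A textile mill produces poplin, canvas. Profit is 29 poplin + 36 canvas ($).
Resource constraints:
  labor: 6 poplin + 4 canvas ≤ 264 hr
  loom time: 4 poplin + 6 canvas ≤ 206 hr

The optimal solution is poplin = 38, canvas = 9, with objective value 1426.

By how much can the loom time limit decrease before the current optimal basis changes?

Binding constraints: labor, loom time. The basis is B = [[6,4],[4,6]] with det 20.
Per unit decrease in loom time, x* moves by d = (0.2, -0.3).
The basis stays optimal until canvas reaches 0; allowable decrease = 30 hr.

30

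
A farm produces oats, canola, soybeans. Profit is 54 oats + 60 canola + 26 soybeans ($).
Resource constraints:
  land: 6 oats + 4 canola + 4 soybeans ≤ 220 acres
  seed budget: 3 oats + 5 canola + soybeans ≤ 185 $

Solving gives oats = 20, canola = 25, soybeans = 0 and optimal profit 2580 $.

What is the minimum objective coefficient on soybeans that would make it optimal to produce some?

At the optimum: land uses 220 of 220 (binding); seed budget uses 185 of 185 (binding).
From A_Bᵀ y = c: 6·y_land + 3·y_seed budget = 54; 4·y_land + 5·y_seed budget = 60.
Solving: y_land = 5, y_seed budget = 8.
soybeans enters the basis when its profit ≥ yᵀa₃ = 5·4 + 8·1 = 28.

28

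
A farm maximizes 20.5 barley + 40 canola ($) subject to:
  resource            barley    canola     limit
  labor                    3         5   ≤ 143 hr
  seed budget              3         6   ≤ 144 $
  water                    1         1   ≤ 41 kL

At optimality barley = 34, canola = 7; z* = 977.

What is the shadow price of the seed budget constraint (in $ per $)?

Binding: seed budget and water. Non-binding: labor (6 unused).
Since labor is not tight, its dual is 0.
Dual feasibility on the basic columns requires 3·y_seed budget + 1·y_water = 20.5, 6·y_seed budget + 1·y_water = 40.
This yields shadow prices y_seed budget = 6.5, y_water = 1.
Shadow price of seed budget = 6.5.

6.5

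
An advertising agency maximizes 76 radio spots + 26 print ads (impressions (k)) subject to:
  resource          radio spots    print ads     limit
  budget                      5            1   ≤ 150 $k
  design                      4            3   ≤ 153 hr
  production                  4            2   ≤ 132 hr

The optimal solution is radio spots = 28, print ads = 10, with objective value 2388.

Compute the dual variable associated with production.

9

At the optimum: budget uses 150 of 150 (binding); design uses 142 of 153 (slack = 11); production uses 132 of 132 (binding).
By complementary slackness, y = 0 for the non-binding constraint.
The binding rows give the dual system: 5·y_budget + 4·y_production = 76 and 1·y_budget + 2·y_production = 26.
→ y_budget = 8 and y_production = 9.
Shadow price of production = 9.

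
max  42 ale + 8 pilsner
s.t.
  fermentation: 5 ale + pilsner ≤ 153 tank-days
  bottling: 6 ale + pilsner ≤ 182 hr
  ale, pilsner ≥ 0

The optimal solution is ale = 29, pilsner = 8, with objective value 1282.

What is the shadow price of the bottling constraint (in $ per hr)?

At the optimum: fermentation uses 153 of 153 (binding); bottling uses 182 of 182 (binding).
The binding rows give the dual system: 5·y_fermentation + 6·y_bottling = 42 and 1·y_fermentation + 1·y_bottling = 8.
Solving: y_fermentation = 6, y_bottling = 2.
Shadow price of bottling = 2.

2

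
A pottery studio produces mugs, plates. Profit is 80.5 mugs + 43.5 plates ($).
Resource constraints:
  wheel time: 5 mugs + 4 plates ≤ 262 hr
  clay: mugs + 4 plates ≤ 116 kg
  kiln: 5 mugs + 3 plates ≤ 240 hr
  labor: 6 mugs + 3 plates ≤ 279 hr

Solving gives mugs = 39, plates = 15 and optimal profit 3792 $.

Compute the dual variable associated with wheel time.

Check each constraint at x*: wheel time 255/262 (slack 7); clay 99/116 (slack 17); kiln 240/240 (tight); labor 279/279 (tight).
By complementary slackness, y = 0 for the non-binding constraints.
Dual feasibility on the basic columns requires 5·y_kiln + 6·y_labor = 80.5, 3·y_kiln + 3·y_labor = 43.5.
Solving: y_kiln = 6.5, y_labor = 8.
Shadow price of wheel time = 0.

0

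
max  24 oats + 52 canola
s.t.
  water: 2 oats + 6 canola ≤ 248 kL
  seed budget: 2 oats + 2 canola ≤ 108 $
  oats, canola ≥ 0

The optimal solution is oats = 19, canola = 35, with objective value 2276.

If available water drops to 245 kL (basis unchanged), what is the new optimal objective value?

Check each constraint at x*: water 248/248 (tight); seed budget 108/108 (tight).
The binding rows give the dual system: 2·y_water + 2·y_seed budget = 24 and 6·y_water + 2·y_seed budget = 52.
Solving: y_water = 7, y_seed budget = 5.
Δz = y_water·Δb = 7 × (-3) = -21, so new z* = 2276 − 21 = 2255.

2255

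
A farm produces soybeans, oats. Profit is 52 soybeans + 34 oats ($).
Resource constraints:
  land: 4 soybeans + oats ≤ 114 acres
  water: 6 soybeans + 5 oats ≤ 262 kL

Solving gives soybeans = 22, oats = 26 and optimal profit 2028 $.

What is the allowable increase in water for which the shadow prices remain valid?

Binding constraints: land, water. The basis is B = [[4,1],[6,5]] with det 14.
Per unit increase in water, x* moves by d = (-0.0714, 0.2857).
The basis stays optimal until soybeans reaches 0; allowable increase = 308 kL.

308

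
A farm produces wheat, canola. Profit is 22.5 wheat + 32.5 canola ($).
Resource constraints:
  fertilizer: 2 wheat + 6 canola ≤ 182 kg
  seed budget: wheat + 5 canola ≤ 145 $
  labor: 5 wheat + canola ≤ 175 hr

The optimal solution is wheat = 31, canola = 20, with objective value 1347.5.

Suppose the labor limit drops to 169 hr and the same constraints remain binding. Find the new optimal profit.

1332.5

Check each constraint at x*: fertilizer 182/182 (tight); seed budget 131/145 (slack 14); labor 175/175 (tight).
Since seed budget is not tight, its dual is 0.
The binding rows give the dual system: 2·y_fertilizer + 5·y_labor = 22.5 and 6·y_fertilizer + 1·y_labor = 32.5.
This yields shadow prices y_fertilizer = 5, y_labor = 2.5.
Δz = y_labor·Δb = 2.5 × (-6) = -15, so new z* = 1347.5 − 15 = 1332.5.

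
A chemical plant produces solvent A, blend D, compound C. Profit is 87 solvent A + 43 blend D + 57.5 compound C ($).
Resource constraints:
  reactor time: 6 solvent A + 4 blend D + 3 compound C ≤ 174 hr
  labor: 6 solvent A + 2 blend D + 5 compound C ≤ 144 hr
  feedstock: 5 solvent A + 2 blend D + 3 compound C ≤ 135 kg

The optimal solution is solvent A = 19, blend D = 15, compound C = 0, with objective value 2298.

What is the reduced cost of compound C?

At the optimum: reactor time uses 174 of 174 (binding); labor uses 144 of 144 (binding); feedstock uses 125 of 135 (slack = 10).
By complementary slackness, y = 0 for the non-binding constraint.
Dual feasibility on the basic columns requires 6·y_reactor time + 6·y_labor = 87, 4·y_reactor time + 2·y_labor = 43.
This yields shadow prices y_reactor time = 7, y_labor = 7.5.
Reduced cost of compound C: c₃ − yᵀa₃ = 57.5 − (7·3 + 7.5·5) = 57.5 − 58.5 = -1.

-1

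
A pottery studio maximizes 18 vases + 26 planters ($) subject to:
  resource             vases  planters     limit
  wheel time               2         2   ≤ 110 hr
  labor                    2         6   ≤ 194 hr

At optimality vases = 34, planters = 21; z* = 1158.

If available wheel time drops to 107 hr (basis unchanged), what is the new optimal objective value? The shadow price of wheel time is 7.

1137

Δb = -3, so new z* = 1158 + (7)·(-3) = 1158 − 21 = 1137.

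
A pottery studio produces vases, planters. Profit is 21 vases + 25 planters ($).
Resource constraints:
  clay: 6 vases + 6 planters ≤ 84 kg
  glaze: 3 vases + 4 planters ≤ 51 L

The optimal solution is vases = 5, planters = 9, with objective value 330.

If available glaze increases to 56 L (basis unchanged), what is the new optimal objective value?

350

Both clay and glaze are binding at x*.
Dual feasibility on the basic columns requires 6·y_clay + 3·y_glaze = 21, 6·y_clay + 4·y_glaze = 25.
This yields shadow prices y_clay = 1.5, y_glaze = 4.
Δz = y_glaze·Δb = 4 × (5) = 20, so new z* = 330 + 20 = 350.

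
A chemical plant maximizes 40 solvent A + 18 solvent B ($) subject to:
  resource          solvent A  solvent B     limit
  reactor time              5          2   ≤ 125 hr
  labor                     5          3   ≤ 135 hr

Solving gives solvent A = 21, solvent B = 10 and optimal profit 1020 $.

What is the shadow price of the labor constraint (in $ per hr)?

2

Check each constraint at x*: reactor time 125/125 (tight); labor 135/135 (tight).
Dual feasibility on the basic columns requires 5·y_reactor time + 5·y_labor = 40, 2·y_reactor time + 3·y_labor = 18.
This yields shadow prices y_reactor time = 6, y_labor = 2.
Shadow price of labor = 2.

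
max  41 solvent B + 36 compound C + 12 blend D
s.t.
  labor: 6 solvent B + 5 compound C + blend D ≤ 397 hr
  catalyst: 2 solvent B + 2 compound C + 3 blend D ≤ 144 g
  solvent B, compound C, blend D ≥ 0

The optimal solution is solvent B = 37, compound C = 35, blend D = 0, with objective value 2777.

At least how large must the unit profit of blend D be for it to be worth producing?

21.5

Both labor and catalyst are binding at x*.
The binding rows give the dual system: 6·y_labor + 2·y_catalyst = 41 and 5·y_labor + 2·y_catalyst = 36.
→ y_labor = 5 and y_catalyst = 5.5.
blend D enters the basis when its profit ≥ yᵀa₃ = 5·1 + 5.5·3 = 21.5.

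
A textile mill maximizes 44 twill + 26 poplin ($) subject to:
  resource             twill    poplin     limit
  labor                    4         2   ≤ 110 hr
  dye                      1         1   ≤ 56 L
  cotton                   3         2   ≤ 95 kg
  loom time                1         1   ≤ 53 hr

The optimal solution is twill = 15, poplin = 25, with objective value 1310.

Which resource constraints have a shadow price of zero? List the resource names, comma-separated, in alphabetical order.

dye, loom time

labor: 110/110 (binding)
dye: 40/56 (slack 16)
cotton: 95/95 (binding)
loom time: 40/53 (slack 13)
By complementary slackness, a constraint with positive slack has shadow price 0 → dye, loom time.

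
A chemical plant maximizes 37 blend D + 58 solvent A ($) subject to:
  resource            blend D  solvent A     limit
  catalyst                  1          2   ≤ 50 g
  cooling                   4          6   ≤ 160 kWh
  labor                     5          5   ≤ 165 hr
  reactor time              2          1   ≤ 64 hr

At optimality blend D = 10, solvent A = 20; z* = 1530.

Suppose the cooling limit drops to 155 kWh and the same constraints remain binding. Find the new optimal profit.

At the optimum: catalyst uses 50 of 50 (binding); cooling uses 160 of 160 (binding); labor uses 150 of 165 (slack = 15); reactor time uses 40 of 64 (slack = 24).
By complementary slackness, y = 0 for the non-binding constraints.
Dual feasibility on the basic columns requires 1·y_catalyst + 4·y_cooling = 37, 2·y_catalyst + 6·y_cooling = 58.
→ y_catalyst = 5 and y_cooling = 8.
Δz = y_cooling·Δb = 8 × (-5) = -40, so new z* = 1530 − 40 = 1490.

1490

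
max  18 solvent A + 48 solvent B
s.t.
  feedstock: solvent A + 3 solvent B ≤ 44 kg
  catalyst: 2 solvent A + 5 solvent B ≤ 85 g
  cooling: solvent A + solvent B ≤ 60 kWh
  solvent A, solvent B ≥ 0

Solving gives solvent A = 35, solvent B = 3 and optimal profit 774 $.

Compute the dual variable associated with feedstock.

6

At the optimum: feedstock uses 44 of 44 (binding); catalyst uses 85 of 85 (binding); cooling uses 38 of 60 (slack = 22).
Slack constraints have shadow price 0 (complementary slackness).
Dual feasibility on the basic columns requires 1·y_feedstock + 2·y_catalyst = 18, 3·y_feedstock + 5·y_catalyst = 48.
Solving: y_feedstock = 6, y_catalyst = 6.
Shadow price of feedstock = 6.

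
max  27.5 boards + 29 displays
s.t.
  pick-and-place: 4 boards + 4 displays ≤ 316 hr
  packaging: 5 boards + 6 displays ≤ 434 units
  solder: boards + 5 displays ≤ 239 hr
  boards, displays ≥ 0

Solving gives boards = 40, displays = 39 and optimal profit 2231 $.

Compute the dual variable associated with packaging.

Binding: pick-and-place and packaging. Non-binding: solder (4 unused).
By complementary slackness, y = 0 for the non-binding constraint.
From A_Bᵀ y = c: 4·y_pick-and-place + 5·y_packaging = 27.5; 4·y_pick-and-place + 6·y_packaging = 29.
→ y_pick-and-place = 5 and y_packaging = 1.5.
Shadow price of packaging = 1.5.

1.5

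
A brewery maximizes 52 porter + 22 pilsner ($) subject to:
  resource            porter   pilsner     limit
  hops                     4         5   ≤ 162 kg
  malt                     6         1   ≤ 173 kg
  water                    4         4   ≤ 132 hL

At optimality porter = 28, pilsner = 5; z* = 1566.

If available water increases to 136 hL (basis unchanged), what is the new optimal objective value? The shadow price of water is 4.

Δb = 4, so new z* = 1566 + (4)·(4) = 1566 + 16 = 1582.

1582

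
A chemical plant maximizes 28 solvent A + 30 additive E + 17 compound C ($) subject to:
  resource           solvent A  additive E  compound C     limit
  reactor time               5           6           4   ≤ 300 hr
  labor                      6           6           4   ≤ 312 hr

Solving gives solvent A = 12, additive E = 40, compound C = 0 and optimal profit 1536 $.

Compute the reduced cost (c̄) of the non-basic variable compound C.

Both reactor time and labor are binding at x*.
The binding rows give the dual system: 5·y_reactor time + 6·y_labor = 28 and 6·y_reactor time + 6·y_labor = 30.
This yields shadow prices y_reactor time = 2, y_labor = 3.
Reduced cost of compound C: c₃ − yᵀa₃ = 17 − (2·4 + 3·4) = 17 − 20 = -3.

-3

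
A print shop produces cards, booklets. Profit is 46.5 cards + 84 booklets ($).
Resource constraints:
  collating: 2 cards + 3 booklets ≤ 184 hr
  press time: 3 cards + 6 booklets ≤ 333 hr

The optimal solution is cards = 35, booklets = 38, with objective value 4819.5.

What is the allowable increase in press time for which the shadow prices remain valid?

Binding constraints: collating, press time. The basis is B = [[2,3],[3,6]] with det 3.
Per unit increase in press time, x* moves by d = (-1, 0.6667).
The basis stays optimal until cards reaches 0; allowable increase = 35 hr.

35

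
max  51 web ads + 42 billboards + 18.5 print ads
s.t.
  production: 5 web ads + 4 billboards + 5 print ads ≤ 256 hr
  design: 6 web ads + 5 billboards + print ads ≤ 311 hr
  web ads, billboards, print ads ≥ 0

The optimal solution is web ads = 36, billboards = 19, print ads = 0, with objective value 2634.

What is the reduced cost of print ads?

Check each constraint at x*: production 256/256 (tight); design 311/311 (tight).
The binding rows give the dual system: 5·y_production + 6·y_design = 51 and 4·y_production + 5·y_design = 42.
This yields shadow prices y_production = 3, y_design = 6.
Reduced cost of print ads: c₃ − yᵀa₃ = 18.5 − (3·5 + 6·1) = 18.5 − 21 = -2.5.

-2.5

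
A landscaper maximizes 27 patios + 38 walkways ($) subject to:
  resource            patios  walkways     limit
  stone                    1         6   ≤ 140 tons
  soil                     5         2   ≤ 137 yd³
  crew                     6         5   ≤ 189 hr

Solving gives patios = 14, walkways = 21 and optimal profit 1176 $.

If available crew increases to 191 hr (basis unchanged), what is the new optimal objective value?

Check each constraint at x*: stone 140/140 (tight); soil 112/137 (slack 25); crew 189/189 (tight).
Since soil is not tight, its dual is 0.
From A_Bᵀ y = c: 1·y_stone + 6·y_crew = 27; 6·y_stone + 5·y_crew = 38.
→ y_stone = 3 and y_crew = 4.
Δz = y_crew·Δb = 4 × (2) = 8, so new z* = 1176 + 8 = 1184.

1184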